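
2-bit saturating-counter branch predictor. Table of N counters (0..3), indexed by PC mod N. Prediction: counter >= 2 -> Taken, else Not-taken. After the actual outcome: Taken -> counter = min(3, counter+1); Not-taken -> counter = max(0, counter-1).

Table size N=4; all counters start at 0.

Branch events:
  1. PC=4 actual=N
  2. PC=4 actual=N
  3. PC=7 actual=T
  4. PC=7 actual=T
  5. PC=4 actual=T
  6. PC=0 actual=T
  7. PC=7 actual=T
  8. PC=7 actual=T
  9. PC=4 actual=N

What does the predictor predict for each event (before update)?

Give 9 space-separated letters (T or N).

Answer: N N N N N N T T T

Derivation:
Ev 1: PC=4 idx=0 pred=N actual=N -> ctr[0]=0
Ev 2: PC=4 idx=0 pred=N actual=N -> ctr[0]=0
Ev 3: PC=7 idx=3 pred=N actual=T -> ctr[3]=1
Ev 4: PC=7 idx=3 pred=N actual=T -> ctr[3]=2
Ev 5: PC=4 idx=0 pred=N actual=T -> ctr[0]=1
Ev 6: PC=0 idx=0 pred=N actual=T -> ctr[0]=2
Ev 7: PC=7 idx=3 pred=T actual=T -> ctr[3]=3
Ev 8: PC=7 idx=3 pred=T actual=T -> ctr[3]=3
Ev 9: PC=4 idx=0 pred=T actual=N -> ctr[0]=1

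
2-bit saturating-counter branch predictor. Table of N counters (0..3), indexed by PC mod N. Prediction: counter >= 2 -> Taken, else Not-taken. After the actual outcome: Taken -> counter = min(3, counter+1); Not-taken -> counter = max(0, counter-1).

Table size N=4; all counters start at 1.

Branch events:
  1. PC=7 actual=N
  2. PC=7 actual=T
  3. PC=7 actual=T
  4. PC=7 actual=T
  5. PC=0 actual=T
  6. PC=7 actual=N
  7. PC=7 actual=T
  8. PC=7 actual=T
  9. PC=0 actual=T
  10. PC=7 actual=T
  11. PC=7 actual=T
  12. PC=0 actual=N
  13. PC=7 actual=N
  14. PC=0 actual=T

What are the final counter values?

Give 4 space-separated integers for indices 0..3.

Ev 1: PC=7 idx=3 pred=N actual=N -> ctr[3]=0
Ev 2: PC=7 idx=3 pred=N actual=T -> ctr[3]=1
Ev 3: PC=7 idx=3 pred=N actual=T -> ctr[3]=2
Ev 4: PC=7 idx=3 pred=T actual=T -> ctr[3]=3
Ev 5: PC=0 idx=0 pred=N actual=T -> ctr[0]=2
Ev 6: PC=7 idx=3 pred=T actual=N -> ctr[3]=2
Ev 7: PC=7 idx=3 pred=T actual=T -> ctr[3]=3
Ev 8: PC=7 idx=3 pred=T actual=T -> ctr[3]=3
Ev 9: PC=0 idx=0 pred=T actual=T -> ctr[0]=3
Ev 10: PC=7 idx=3 pred=T actual=T -> ctr[3]=3
Ev 11: PC=7 idx=3 pred=T actual=T -> ctr[3]=3
Ev 12: PC=0 idx=0 pred=T actual=N -> ctr[0]=2
Ev 13: PC=7 idx=3 pred=T actual=N -> ctr[3]=2
Ev 14: PC=0 idx=0 pred=T actual=T -> ctr[0]=3

Answer: 3 1 1 2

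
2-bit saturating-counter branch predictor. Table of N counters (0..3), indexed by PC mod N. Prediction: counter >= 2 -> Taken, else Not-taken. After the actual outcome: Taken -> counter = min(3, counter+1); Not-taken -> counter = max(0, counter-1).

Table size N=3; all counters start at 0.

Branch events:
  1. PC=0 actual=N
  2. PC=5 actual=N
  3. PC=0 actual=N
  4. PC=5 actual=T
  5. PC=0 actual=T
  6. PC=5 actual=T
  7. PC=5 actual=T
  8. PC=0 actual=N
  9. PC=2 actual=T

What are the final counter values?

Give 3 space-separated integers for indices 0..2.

Answer: 0 0 3

Derivation:
Ev 1: PC=0 idx=0 pred=N actual=N -> ctr[0]=0
Ev 2: PC=5 idx=2 pred=N actual=N -> ctr[2]=0
Ev 3: PC=0 idx=0 pred=N actual=N -> ctr[0]=0
Ev 4: PC=5 idx=2 pred=N actual=T -> ctr[2]=1
Ev 5: PC=0 idx=0 pred=N actual=T -> ctr[0]=1
Ev 6: PC=5 idx=2 pred=N actual=T -> ctr[2]=2
Ev 7: PC=5 idx=2 pred=T actual=T -> ctr[2]=3
Ev 8: PC=0 idx=0 pred=N actual=N -> ctr[0]=0
Ev 9: PC=2 idx=2 pred=T actual=T -> ctr[2]=3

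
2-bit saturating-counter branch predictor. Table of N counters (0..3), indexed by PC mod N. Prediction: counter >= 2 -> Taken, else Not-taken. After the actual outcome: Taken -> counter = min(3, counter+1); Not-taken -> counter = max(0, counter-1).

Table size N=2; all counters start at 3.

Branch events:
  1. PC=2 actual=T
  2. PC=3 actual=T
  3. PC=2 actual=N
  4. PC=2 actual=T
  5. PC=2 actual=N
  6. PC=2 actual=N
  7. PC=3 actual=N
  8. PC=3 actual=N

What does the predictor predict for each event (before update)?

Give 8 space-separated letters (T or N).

Ev 1: PC=2 idx=0 pred=T actual=T -> ctr[0]=3
Ev 2: PC=3 idx=1 pred=T actual=T -> ctr[1]=3
Ev 3: PC=2 idx=0 pred=T actual=N -> ctr[0]=2
Ev 4: PC=2 idx=0 pred=T actual=T -> ctr[0]=3
Ev 5: PC=2 idx=0 pred=T actual=N -> ctr[0]=2
Ev 6: PC=2 idx=0 pred=T actual=N -> ctr[0]=1
Ev 7: PC=3 idx=1 pred=T actual=N -> ctr[1]=2
Ev 8: PC=3 idx=1 pred=T actual=N -> ctr[1]=1

Answer: T T T T T T T T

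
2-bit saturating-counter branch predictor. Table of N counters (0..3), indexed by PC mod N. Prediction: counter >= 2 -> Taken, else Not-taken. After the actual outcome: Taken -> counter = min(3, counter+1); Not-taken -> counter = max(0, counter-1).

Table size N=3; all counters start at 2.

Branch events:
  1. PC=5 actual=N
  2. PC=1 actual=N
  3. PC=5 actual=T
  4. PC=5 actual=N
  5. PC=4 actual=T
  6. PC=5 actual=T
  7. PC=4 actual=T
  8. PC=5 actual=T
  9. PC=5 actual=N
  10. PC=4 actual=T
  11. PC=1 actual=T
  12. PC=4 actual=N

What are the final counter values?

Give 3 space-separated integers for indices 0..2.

Ev 1: PC=5 idx=2 pred=T actual=N -> ctr[2]=1
Ev 2: PC=1 idx=1 pred=T actual=N -> ctr[1]=1
Ev 3: PC=5 idx=2 pred=N actual=T -> ctr[2]=2
Ev 4: PC=5 idx=2 pred=T actual=N -> ctr[2]=1
Ev 5: PC=4 idx=1 pred=N actual=T -> ctr[1]=2
Ev 6: PC=5 idx=2 pred=N actual=T -> ctr[2]=2
Ev 7: PC=4 idx=1 pred=T actual=T -> ctr[1]=3
Ev 8: PC=5 idx=2 pred=T actual=T -> ctr[2]=3
Ev 9: PC=5 idx=2 pred=T actual=N -> ctr[2]=2
Ev 10: PC=4 idx=1 pred=T actual=T -> ctr[1]=3
Ev 11: PC=1 idx=1 pred=T actual=T -> ctr[1]=3
Ev 12: PC=4 idx=1 pred=T actual=N -> ctr[1]=2

Answer: 2 2 2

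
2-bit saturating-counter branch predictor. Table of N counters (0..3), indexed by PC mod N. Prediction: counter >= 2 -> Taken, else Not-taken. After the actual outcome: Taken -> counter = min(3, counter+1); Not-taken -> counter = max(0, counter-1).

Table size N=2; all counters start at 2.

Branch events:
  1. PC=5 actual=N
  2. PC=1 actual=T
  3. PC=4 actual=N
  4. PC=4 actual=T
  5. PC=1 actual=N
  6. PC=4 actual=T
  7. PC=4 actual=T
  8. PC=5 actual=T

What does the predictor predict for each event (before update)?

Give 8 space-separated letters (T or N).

Answer: T N T N T T T N

Derivation:
Ev 1: PC=5 idx=1 pred=T actual=N -> ctr[1]=1
Ev 2: PC=1 idx=1 pred=N actual=T -> ctr[1]=2
Ev 3: PC=4 idx=0 pred=T actual=N -> ctr[0]=1
Ev 4: PC=4 idx=0 pred=N actual=T -> ctr[0]=2
Ev 5: PC=1 idx=1 pred=T actual=N -> ctr[1]=1
Ev 6: PC=4 idx=0 pred=T actual=T -> ctr[0]=3
Ev 7: PC=4 idx=0 pred=T actual=T -> ctr[0]=3
Ev 8: PC=5 idx=1 pred=N actual=T -> ctr[1]=2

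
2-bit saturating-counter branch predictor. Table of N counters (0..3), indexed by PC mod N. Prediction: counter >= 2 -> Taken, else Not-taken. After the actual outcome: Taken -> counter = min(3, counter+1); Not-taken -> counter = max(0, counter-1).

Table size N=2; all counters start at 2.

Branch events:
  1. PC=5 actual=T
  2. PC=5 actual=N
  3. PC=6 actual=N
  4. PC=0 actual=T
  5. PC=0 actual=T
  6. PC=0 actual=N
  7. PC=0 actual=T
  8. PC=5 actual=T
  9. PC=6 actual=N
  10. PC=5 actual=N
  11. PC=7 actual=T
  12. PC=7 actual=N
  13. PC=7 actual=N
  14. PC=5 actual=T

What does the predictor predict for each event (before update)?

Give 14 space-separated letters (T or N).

Ev 1: PC=5 idx=1 pred=T actual=T -> ctr[1]=3
Ev 2: PC=5 idx=1 pred=T actual=N -> ctr[1]=2
Ev 3: PC=6 idx=0 pred=T actual=N -> ctr[0]=1
Ev 4: PC=0 idx=0 pred=N actual=T -> ctr[0]=2
Ev 5: PC=0 idx=0 pred=T actual=T -> ctr[0]=3
Ev 6: PC=0 idx=0 pred=T actual=N -> ctr[0]=2
Ev 7: PC=0 idx=0 pred=T actual=T -> ctr[0]=3
Ev 8: PC=5 idx=1 pred=T actual=T -> ctr[1]=3
Ev 9: PC=6 idx=0 pred=T actual=N -> ctr[0]=2
Ev 10: PC=5 idx=1 pred=T actual=N -> ctr[1]=2
Ev 11: PC=7 idx=1 pred=T actual=T -> ctr[1]=3
Ev 12: PC=7 idx=1 pred=T actual=N -> ctr[1]=2
Ev 13: PC=7 idx=1 pred=T actual=N -> ctr[1]=1
Ev 14: PC=5 idx=1 pred=N actual=T -> ctr[1]=2

Answer: T T T N T T T T T T T T T N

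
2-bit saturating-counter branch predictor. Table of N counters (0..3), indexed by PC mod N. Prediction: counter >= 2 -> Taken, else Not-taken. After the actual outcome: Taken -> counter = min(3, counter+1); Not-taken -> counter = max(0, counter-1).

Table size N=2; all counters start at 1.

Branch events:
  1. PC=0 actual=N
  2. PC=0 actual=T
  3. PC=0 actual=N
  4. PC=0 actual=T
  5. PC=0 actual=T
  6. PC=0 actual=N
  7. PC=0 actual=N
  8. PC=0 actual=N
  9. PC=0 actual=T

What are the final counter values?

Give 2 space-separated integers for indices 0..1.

Ev 1: PC=0 idx=0 pred=N actual=N -> ctr[0]=0
Ev 2: PC=0 idx=0 pred=N actual=T -> ctr[0]=1
Ev 3: PC=0 idx=0 pred=N actual=N -> ctr[0]=0
Ev 4: PC=0 idx=0 pred=N actual=T -> ctr[0]=1
Ev 5: PC=0 idx=0 pred=N actual=T -> ctr[0]=2
Ev 6: PC=0 idx=0 pred=T actual=N -> ctr[0]=1
Ev 7: PC=0 idx=0 pred=N actual=N -> ctr[0]=0
Ev 8: PC=0 idx=0 pred=N actual=N -> ctr[0]=0
Ev 9: PC=0 idx=0 pred=N actual=T -> ctr[0]=1

Answer: 1 1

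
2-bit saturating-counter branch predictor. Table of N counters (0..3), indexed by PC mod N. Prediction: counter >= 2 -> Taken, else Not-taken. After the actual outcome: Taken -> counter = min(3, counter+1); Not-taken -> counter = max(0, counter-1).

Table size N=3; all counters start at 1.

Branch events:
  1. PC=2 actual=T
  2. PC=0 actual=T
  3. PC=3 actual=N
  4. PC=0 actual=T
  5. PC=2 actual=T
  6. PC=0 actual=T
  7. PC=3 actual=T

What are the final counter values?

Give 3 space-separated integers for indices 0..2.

Ev 1: PC=2 idx=2 pred=N actual=T -> ctr[2]=2
Ev 2: PC=0 idx=0 pred=N actual=T -> ctr[0]=2
Ev 3: PC=3 idx=0 pred=T actual=N -> ctr[0]=1
Ev 4: PC=0 idx=0 pred=N actual=T -> ctr[0]=2
Ev 5: PC=2 idx=2 pred=T actual=T -> ctr[2]=3
Ev 6: PC=0 idx=0 pred=T actual=T -> ctr[0]=3
Ev 7: PC=3 idx=0 pred=T actual=T -> ctr[0]=3

Answer: 3 1 3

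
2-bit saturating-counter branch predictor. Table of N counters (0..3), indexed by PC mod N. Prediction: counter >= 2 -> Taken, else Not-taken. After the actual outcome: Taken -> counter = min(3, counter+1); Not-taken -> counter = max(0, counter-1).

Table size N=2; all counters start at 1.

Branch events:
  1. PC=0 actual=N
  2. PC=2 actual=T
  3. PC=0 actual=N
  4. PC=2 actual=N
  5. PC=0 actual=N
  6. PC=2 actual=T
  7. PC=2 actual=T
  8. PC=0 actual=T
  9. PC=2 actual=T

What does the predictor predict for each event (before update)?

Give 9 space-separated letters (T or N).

Ev 1: PC=0 idx=0 pred=N actual=N -> ctr[0]=0
Ev 2: PC=2 idx=0 pred=N actual=T -> ctr[0]=1
Ev 3: PC=0 idx=0 pred=N actual=N -> ctr[0]=0
Ev 4: PC=2 idx=0 pred=N actual=N -> ctr[0]=0
Ev 5: PC=0 idx=0 pred=N actual=N -> ctr[0]=0
Ev 6: PC=2 idx=0 pred=N actual=T -> ctr[0]=1
Ev 7: PC=2 idx=0 pred=N actual=T -> ctr[0]=2
Ev 8: PC=0 idx=0 pred=T actual=T -> ctr[0]=3
Ev 9: PC=2 idx=0 pred=T actual=T -> ctr[0]=3

Answer: N N N N N N N T T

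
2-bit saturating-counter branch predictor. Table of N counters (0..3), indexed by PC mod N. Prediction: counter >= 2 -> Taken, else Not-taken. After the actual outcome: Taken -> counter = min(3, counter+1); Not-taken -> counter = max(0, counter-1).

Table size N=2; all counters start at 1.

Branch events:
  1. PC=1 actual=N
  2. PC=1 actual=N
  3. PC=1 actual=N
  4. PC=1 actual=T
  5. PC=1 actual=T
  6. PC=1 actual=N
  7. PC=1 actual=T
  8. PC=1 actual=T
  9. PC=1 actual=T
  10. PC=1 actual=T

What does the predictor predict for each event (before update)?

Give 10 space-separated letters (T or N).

Ev 1: PC=1 idx=1 pred=N actual=N -> ctr[1]=0
Ev 2: PC=1 idx=1 pred=N actual=N -> ctr[1]=0
Ev 3: PC=1 idx=1 pred=N actual=N -> ctr[1]=0
Ev 4: PC=1 idx=1 pred=N actual=T -> ctr[1]=1
Ev 5: PC=1 idx=1 pred=N actual=T -> ctr[1]=2
Ev 6: PC=1 idx=1 pred=T actual=N -> ctr[1]=1
Ev 7: PC=1 idx=1 pred=N actual=T -> ctr[1]=2
Ev 8: PC=1 idx=1 pred=T actual=T -> ctr[1]=3
Ev 9: PC=1 idx=1 pred=T actual=T -> ctr[1]=3
Ev 10: PC=1 idx=1 pred=T actual=T -> ctr[1]=3

Answer: N N N N N T N T T T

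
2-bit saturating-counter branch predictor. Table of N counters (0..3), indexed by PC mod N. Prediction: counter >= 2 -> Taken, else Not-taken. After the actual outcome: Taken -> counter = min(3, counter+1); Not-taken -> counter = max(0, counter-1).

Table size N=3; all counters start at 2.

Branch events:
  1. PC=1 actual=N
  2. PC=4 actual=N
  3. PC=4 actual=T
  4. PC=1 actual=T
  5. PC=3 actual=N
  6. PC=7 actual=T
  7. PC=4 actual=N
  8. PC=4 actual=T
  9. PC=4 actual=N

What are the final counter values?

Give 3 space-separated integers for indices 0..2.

Answer: 1 2 2

Derivation:
Ev 1: PC=1 idx=1 pred=T actual=N -> ctr[1]=1
Ev 2: PC=4 idx=1 pred=N actual=N -> ctr[1]=0
Ev 3: PC=4 idx=1 pred=N actual=T -> ctr[1]=1
Ev 4: PC=1 idx=1 pred=N actual=T -> ctr[1]=2
Ev 5: PC=3 idx=0 pred=T actual=N -> ctr[0]=1
Ev 6: PC=7 idx=1 pred=T actual=T -> ctr[1]=3
Ev 7: PC=4 idx=1 pred=T actual=N -> ctr[1]=2
Ev 8: PC=4 idx=1 pred=T actual=T -> ctr[1]=3
Ev 9: PC=4 idx=1 pred=T actual=N -> ctr[1]=2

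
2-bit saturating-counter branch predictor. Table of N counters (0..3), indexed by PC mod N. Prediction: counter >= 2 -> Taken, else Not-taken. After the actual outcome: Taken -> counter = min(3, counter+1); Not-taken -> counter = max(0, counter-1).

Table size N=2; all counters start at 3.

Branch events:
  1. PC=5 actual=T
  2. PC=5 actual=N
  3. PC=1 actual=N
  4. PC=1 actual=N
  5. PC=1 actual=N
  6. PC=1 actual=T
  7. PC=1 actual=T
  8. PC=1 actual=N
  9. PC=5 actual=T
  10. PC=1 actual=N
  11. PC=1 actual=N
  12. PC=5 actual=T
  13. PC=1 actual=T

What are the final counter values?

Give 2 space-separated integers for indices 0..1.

Answer: 3 2

Derivation:
Ev 1: PC=5 idx=1 pred=T actual=T -> ctr[1]=3
Ev 2: PC=5 idx=1 pred=T actual=N -> ctr[1]=2
Ev 3: PC=1 idx=1 pred=T actual=N -> ctr[1]=1
Ev 4: PC=1 idx=1 pred=N actual=N -> ctr[1]=0
Ev 5: PC=1 idx=1 pred=N actual=N -> ctr[1]=0
Ev 6: PC=1 idx=1 pred=N actual=T -> ctr[1]=1
Ev 7: PC=1 idx=1 pred=N actual=T -> ctr[1]=2
Ev 8: PC=1 idx=1 pred=T actual=N -> ctr[1]=1
Ev 9: PC=5 idx=1 pred=N actual=T -> ctr[1]=2
Ev 10: PC=1 idx=1 pred=T actual=N -> ctr[1]=1
Ev 11: PC=1 idx=1 pred=N actual=N -> ctr[1]=0
Ev 12: PC=5 idx=1 pred=N actual=T -> ctr[1]=1
Ev 13: PC=1 idx=1 pred=N actual=T -> ctr[1]=2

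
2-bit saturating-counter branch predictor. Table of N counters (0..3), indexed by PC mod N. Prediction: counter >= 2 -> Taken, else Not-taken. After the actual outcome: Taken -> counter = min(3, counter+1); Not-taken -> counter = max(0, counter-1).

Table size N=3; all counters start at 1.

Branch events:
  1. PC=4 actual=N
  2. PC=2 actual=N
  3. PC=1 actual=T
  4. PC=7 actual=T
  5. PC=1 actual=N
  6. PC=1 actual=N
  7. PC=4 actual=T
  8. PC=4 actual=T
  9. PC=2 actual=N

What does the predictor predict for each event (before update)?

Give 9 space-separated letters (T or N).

Ev 1: PC=4 idx=1 pred=N actual=N -> ctr[1]=0
Ev 2: PC=2 idx=2 pred=N actual=N -> ctr[2]=0
Ev 3: PC=1 idx=1 pred=N actual=T -> ctr[1]=1
Ev 4: PC=7 idx=1 pred=N actual=T -> ctr[1]=2
Ev 5: PC=1 idx=1 pred=T actual=N -> ctr[1]=1
Ev 6: PC=1 idx=1 pred=N actual=N -> ctr[1]=0
Ev 7: PC=4 idx=1 pred=N actual=T -> ctr[1]=1
Ev 8: PC=4 idx=1 pred=N actual=T -> ctr[1]=2
Ev 9: PC=2 idx=2 pred=N actual=N -> ctr[2]=0

Answer: N N N N T N N N N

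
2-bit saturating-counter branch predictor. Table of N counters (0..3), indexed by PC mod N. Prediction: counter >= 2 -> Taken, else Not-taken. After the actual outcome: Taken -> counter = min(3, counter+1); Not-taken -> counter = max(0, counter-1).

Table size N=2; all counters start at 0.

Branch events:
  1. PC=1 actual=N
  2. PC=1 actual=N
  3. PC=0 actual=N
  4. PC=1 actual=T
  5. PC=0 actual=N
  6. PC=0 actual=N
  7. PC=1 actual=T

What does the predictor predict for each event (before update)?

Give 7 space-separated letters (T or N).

Ev 1: PC=1 idx=1 pred=N actual=N -> ctr[1]=0
Ev 2: PC=1 idx=1 pred=N actual=N -> ctr[1]=0
Ev 3: PC=0 idx=0 pred=N actual=N -> ctr[0]=0
Ev 4: PC=1 idx=1 pred=N actual=T -> ctr[1]=1
Ev 5: PC=0 idx=0 pred=N actual=N -> ctr[0]=0
Ev 6: PC=0 idx=0 pred=N actual=N -> ctr[0]=0
Ev 7: PC=1 idx=1 pred=N actual=T -> ctr[1]=2

Answer: N N N N N N N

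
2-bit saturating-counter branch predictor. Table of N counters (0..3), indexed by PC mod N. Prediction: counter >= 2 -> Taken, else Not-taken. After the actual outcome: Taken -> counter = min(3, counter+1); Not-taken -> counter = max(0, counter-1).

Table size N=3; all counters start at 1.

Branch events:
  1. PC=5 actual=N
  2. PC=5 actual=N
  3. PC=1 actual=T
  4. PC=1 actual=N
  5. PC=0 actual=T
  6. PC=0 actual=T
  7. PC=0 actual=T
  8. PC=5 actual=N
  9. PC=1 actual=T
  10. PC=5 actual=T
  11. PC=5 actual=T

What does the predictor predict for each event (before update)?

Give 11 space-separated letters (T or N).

Answer: N N N T N T T N N N N

Derivation:
Ev 1: PC=5 idx=2 pred=N actual=N -> ctr[2]=0
Ev 2: PC=5 idx=2 pred=N actual=N -> ctr[2]=0
Ev 3: PC=1 idx=1 pred=N actual=T -> ctr[1]=2
Ev 4: PC=1 idx=1 pred=T actual=N -> ctr[1]=1
Ev 5: PC=0 idx=0 pred=N actual=T -> ctr[0]=2
Ev 6: PC=0 idx=0 pred=T actual=T -> ctr[0]=3
Ev 7: PC=0 idx=0 pred=T actual=T -> ctr[0]=3
Ev 8: PC=5 idx=2 pred=N actual=N -> ctr[2]=0
Ev 9: PC=1 idx=1 pred=N actual=T -> ctr[1]=2
Ev 10: PC=5 idx=2 pred=N actual=T -> ctr[2]=1
Ev 11: PC=5 idx=2 pred=N actual=T -> ctr[2]=2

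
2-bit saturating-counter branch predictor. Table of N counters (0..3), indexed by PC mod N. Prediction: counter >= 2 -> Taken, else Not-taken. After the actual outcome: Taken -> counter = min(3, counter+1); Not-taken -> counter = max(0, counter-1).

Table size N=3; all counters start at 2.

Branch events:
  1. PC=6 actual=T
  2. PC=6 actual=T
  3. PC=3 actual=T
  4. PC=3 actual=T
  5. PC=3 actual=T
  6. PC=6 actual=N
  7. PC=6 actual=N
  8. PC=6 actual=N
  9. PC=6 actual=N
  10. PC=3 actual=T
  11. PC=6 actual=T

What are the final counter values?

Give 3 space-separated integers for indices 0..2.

Ev 1: PC=6 idx=0 pred=T actual=T -> ctr[0]=3
Ev 2: PC=6 idx=0 pred=T actual=T -> ctr[0]=3
Ev 3: PC=3 idx=0 pred=T actual=T -> ctr[0]=3
Ev 4: PC=3 idx=0 pred=T actual=T -> ctr[0]=3
Ev 5: PC=3 idx=0 pred=T actual=T -> ctr[0]=3
Ev 6: PC=6 idx=0 pred=T actual=N -> ctr[0]=2
Ev 7: PC=6 idx=0 pred=T actual=N -> ctr[0]=1
Ev 8: PC=6 idx=0 pred=N actual=N -> ctr[0]=0
Ev 9: PC=6 idx=0 pred=N actual=N -> ctr[0]=0
Ev 10: PC=3 idx=0 pred=N actual=T -> ctr[0]=1
Ev 11: PC=6 idx=0 pred=N actual=T -> ctr[0]=2

Answer: 2 2 2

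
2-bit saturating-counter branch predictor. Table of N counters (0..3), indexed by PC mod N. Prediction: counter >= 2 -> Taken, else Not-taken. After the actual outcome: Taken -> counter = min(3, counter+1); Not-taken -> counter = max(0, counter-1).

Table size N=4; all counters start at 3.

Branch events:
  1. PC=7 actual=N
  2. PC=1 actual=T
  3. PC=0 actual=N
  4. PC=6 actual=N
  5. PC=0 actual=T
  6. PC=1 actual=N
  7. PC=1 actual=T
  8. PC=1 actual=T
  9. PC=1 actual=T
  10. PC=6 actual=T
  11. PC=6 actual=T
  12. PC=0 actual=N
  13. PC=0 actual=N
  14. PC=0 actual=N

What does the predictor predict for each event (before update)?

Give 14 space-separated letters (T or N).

Answer: T T T T T T T T T T T T T N

Derivation:
Ev 1: PC=7 idx=3 pred=T actual=N -> ctr[3]=2
Ev 2: PC=1 idx=1 pred=T actual=T -> ctr[1]=3
Ev 3: PC=0 idx=0 pred=T actual=N -> ctr[0]=2
Ev 4: PC=6 idx=2 pred=T actual=N -> ctr[2]=2
Ev 5: PC=0 idx=0 pred=T actual=T -> ctr[0]=3
Ev 6: PC=1 idx=1 pred=T actual=N -> ctr[1]=2
Ev 7: PC=1 idx=1 pred=T actual=T -> ctr[1]=3
Ev 8: PC=1 idx=1 pred=T actual=T -> ctr[1]=3
Ev 9: PC=1 idx=1 pred=T actual=T -> ctr[1]=3
Ev 10: PC=6 idx=2 pred=T actual=T -> ctr[2]=3
Ev 11: PC=6 idx=2 pred=T actual=T -> ctr[2]=3
Ev 12: PC=0 idx=0 pred=T actual=N -> ctr[0]=2
Ev 13: PC=0 idx=0 pred=T actual=N -> ctr[0]=1
Ev 14: PC=0 idx=0 pred=N actual=N -> ctr[0]=0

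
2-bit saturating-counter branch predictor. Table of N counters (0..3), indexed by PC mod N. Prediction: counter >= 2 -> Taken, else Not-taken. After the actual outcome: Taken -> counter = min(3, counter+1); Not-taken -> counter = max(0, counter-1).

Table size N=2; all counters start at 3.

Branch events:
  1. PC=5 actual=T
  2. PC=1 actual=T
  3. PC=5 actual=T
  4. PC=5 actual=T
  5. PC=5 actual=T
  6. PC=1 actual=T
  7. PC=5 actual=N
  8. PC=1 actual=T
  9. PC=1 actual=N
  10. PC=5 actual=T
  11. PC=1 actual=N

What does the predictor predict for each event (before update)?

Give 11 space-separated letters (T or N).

Ev 1: PC=5 idx=1 pred=T actual=T -> ctr[1]=3
Ev 2: PC=1 idx=1 pred=T actual=T -> ctr[1]=3
Ev 3: PC=5 idx=1 pred=T actual=T -> ctr[1]=3
Ev 4: PC=5 idx=1 pred=T actual=T -> ctr[1]=3
Ev 5: PC=5 idx=1 pred=T actual=T -> ctr[1]=3
Ev 6: PC=1 idx=1 pred=T actual=T -> ctr[1]=3
Ev 7: PC=5 idx=1 pred=T actual=N -> ctr[1]=2
Ev 8: PC=1 idx=1 pred=T actual=T -> ctr[1]=3
Ev 9: PC=1 idx=1 pred=T actual=N -> ctr[1]=2
Ev 10: PC=5 idx=1 pred=T actual=T -> ctr[1]=3
Ev 11: PC=1 idx=1 pred=T actual=N -> ctr[1]=2

Answer: T T T T T T T T T T T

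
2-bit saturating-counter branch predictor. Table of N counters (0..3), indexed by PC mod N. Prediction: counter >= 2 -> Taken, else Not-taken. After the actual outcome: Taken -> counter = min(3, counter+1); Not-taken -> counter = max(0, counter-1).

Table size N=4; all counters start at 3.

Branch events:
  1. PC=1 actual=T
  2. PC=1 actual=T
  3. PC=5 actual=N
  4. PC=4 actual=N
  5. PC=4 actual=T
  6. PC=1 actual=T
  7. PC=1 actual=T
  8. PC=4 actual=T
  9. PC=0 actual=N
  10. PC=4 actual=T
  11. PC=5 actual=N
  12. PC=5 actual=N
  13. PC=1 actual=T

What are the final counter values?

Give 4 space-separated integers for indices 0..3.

Answer: 3 2 3 3

Derivation:
Ev 1: PC=1 idx=1 pred=T actual=T -> ctr[1]=3
Ev 2: PC=1 idx=1 pred=T actual=T -> ctr[1]=3
Ev 3: PC=5 idx=1 pred=T actual=N -> ctr[1]=2
Ev 4: PC=4 idx=0 pred=T actual=N -> ctr[0]=2
Ev 5: PC=4 idx=0 pred=T actual=T -> ctr[0]=3
Ev 6: PC=1 idx=1 pred=T actual=T -> ctr[1]=3
Ev 7: PC=1 idx=1 pred=T actual=T -> ctr[1]=3
Ev 8: PC=4 idx=0 pred=T actual=T -> ctr[0]=3
Ev 9: PC=0 idx=0 pred=T actual=N -> ctr[0]=2
Ev 10: PC=4 idx=0 pred=T actual=T -> ctr[0]=3
Ev 11: PC=5 idx=1 pred=T actual=N -> ctr[1]=2
Ev 12: PC=5 idx=1 pred=T actual=N -> ctr[1]=1
Ev 13: PC=1 idx=1 pred=N actual=T -> ctr[1]=2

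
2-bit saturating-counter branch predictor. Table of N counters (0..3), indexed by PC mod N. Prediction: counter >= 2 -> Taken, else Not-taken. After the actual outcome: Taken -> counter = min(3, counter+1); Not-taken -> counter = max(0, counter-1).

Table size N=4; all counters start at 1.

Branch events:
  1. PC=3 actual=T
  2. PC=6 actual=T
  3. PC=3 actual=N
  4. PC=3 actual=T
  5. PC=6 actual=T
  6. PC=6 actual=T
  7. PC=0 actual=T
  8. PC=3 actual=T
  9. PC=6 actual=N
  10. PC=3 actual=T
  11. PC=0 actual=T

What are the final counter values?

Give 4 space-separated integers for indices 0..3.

Ev 1: PC=3 idx=3 pred=N actual=T -> ctr[3]=2
Ev 2: PC=6 idx=2 pred=N actual=T -> ctr[2]=2
Ev 3: PC=3 idx=3 pred=T actual=N -> ctr[3]=1
Ev 4: PC=3 idx=3 pred=N actual=T -> ctr[3]=2
Ev 5: PC=6 idx=2 pred=T actual=T -> ctr[2]=3
Ev 6: PC=6 idx=2 pred=T actual=T -> ctr[2]=3
Ev 7: PC=0 idx=0 pred=N actual=T -> ctr[0]=2
Ev 8: PC=3 idx=3 pred=T actual=T -> ctr[3]=3
Ev 9: PC=6 idx=2 pred=T actual=N -> ctr[2]=2
Ev 10: PC=3 idx=3 pred=T actual=T -> ctr[3]=3
Ev 11: PC=0 idx=0 pred=T actual=T -> ctr[0]=3

Answer: 3 1 2 3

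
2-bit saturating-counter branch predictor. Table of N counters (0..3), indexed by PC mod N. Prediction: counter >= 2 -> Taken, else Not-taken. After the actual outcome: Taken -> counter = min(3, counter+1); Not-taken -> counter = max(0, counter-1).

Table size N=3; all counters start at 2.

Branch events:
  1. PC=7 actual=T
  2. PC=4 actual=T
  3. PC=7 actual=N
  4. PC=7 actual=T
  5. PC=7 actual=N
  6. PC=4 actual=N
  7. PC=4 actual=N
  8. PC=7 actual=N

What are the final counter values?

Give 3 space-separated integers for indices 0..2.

Answer: 2 0 2

Derivation:
Ev 1: PC=7 idx=1 pred=T actual=T -> ctr[1]=3
Ev 2: PC=4 idx=1 pred=T actual=T -> ctr[1]=3
Ev 3: PC=7 idx=1 pred=T actual=N -> ctr[1]=2
Ev 4: PC=7 idx=1 pred=T actual=T -> ctr[1]=3
Ev 5: PC=7 idx=1 pred=T actual=N -> ctr[1]=2
Ev 6: PC=4 idx=1 pred=T actual=N -> ctr[1]=1
Ev 7: PC=4 idx=1 pred=N actual=N -> ctr[1]=0
Ev 8: PC=7 idx=1 pred=N actual=N -> ctr[1]=0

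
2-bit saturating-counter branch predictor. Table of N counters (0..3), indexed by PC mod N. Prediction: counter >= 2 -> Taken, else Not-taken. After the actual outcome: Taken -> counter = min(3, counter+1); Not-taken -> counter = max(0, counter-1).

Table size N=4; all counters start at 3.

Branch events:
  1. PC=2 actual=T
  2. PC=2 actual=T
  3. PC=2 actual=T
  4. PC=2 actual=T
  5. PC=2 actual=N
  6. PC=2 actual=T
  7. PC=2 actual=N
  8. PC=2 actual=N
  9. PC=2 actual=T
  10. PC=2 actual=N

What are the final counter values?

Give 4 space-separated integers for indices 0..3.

Answer: 3 3 1 3

Derivation:
Ev 1: PC=2 idx=2 pred=T actual=T -> ctr[2]=3
Ev 2: PC=2 idx=2 pred=T actual=T -> ctr[2]=3
Ev 3: PC=2 idx=2 pred=T actual=T -> ctr[2]=3
Ev 4: PC=2 idx=2 pred=T actual=T -> ctr[2]=3
Ev 5: PC=2 idx=2 pred=T actual=N -> ctr[2]=2
Ev 6: PC=2 idx=2 pred=T actual=T -> ctr[2]=3
Ev 7: PC=2 idx=2 pred=T actual=N -> ctr[2]=2
Ev 8: PC=2 idx=2 pred=T actual=N -> ctr[2]=1
Ev 9: PC=2 idx=2 pred=N actual=T -> ctr[2]=2
Ev 10: PC=2 idx=2 pred=T actual=N -> ctr[2]=1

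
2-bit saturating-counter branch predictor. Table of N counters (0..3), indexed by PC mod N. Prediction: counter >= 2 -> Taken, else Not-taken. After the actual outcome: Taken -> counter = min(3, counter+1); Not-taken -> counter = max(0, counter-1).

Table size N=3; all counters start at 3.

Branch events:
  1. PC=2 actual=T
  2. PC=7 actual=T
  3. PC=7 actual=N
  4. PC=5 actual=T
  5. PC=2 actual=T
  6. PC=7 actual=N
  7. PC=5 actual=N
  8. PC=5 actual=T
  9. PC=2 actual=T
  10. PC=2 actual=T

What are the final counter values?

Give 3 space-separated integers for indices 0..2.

Ev 1: PC=2 idx=2 pred=T actual=T -> ctr[2]=3
Ev 2: PC=7 idx=1 pred=T actual=T -> ctr[1]=3
Ev 3: PC=7 idx=1 pred=T actual=N -> ctr[1]=2
Ev 4: PC=5 idx=2 pred=T actual=T -> ctr[2]=3
Ev 5: PC=2 idx=2 pred=T actual=T -> ctr[2]=3
Ev 6: PC=7 idx=1 pred=T actual=N -> ctr[1]=1
Ev 7: PC=5 idx=2 pred=T actual=N -> ctr[2]=2
Ev 8: PC=5 idx=2 pred=T actual=T -> ctr[2]=3
Ev 9: PC=2 idx=2 pred=T actual=T -> ctr[2]=3
Ev 10: PC=2 idx=2 pred=T actual=T -> ctr[2]=3

Answer: 3 1 3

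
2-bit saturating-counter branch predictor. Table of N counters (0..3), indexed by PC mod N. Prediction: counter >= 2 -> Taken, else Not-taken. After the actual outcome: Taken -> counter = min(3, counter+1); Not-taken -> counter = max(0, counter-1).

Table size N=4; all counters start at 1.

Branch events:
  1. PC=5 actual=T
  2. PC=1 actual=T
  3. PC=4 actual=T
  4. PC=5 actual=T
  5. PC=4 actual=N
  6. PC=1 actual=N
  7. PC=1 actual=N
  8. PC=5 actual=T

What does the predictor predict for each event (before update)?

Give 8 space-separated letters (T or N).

Answer: N T N T T T T N

Derivation:
Ev 1: PC=5 idx=1 pred=N actual=T -> ctr[1]=2
Ev 2: PC=1 idx=1 pred=T actual=T -> ctr[1]=3
Ev 3: PC=4 idx=0 pred=N actual=T -> ctr[0]=2
Ev 4: PC=5 idx=1 pred=T actual=T -> ctr[1]=3
Ev 5: PC=4 idx=0 pred=T actual=N -> ctr[0]=1
Ev 6: PC=1 idx=1 pred=T actual=N -> ctr[1]=2
Ev 7: PC=1 idx=1 pred=T actual=N -> ctr[1]=1
Ev 8: PC=5 idx=1 pred=N actual=T -> ctr[1]=2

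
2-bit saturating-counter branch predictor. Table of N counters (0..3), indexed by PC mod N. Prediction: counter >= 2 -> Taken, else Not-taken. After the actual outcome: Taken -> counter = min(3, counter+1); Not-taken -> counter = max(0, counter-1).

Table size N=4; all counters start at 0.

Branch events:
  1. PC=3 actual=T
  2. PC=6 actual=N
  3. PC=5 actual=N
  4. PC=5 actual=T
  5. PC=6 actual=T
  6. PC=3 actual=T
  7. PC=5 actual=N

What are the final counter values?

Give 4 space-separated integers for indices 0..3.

Answer: 0 0 1 2

Derivation:
Ev 1: PC=3 idx=3 pred=N actual=T -> ctr[3]=1
Ev 2: PC=6 idx=2 pred=N actual=N -> ctr[2]=0
Ev 3: PC=5 idx=1 pred=N actual=N -> ctr[1]=0
Ev 4: PC=5 idx=1 pred=N actual=T -> ctr[1]=1
Ev 5: PC=6 idx=2 pred=N actual=T -> ctr[2]=1
Ev 6: PC=3 idx=3 pred=N actual=T -> ctr[3]=2
Ev 7: PC=5 idx=1 pred=N actual=N -> ctr[1]=0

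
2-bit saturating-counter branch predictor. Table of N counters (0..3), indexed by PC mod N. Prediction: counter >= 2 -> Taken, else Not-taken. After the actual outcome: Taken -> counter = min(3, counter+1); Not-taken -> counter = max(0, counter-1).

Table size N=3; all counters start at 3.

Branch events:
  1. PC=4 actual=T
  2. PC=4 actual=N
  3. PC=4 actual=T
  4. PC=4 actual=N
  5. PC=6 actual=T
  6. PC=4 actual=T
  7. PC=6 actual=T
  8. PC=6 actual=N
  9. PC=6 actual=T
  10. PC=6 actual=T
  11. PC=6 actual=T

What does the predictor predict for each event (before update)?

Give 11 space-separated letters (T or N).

Ev 1: PC=4 idx=1 pred=T actual=T -> ctr[1]=3
Ev 2: PC=4 idx=1 pred=T actual=N -> ctr[1]=2
Ev 3: PC=4 idx=1 pred=T actual=T -> ctr[1]=3
Ev 4: PC=4 idx=1 pred=T actual=N -> ctr[1]=2
Ev 5: PC=6 idx=0 pred=T actual=T -> ctr[0]=3
Ev 6: PC=4 idx=1 pred=T actual=T -> ctr[1]=3
Ev 7: PC=6 idx=0 pred=T actual=T -> ctr[0]=3
Ev 8: PC=6 idx=0 pred=T actual=N -> ctr[0]=2
Ev 9: PC=6 idx=0 pred=T actual=T -> ctr[0]=3
Ev 10: PC=6 idx=0 pred=T actual=T -> ctr[0]=3
Ev 11: PC=6 idx=0 pred=T actual=T -> ctr[0]=3

Answer: T T T T T T T T T T T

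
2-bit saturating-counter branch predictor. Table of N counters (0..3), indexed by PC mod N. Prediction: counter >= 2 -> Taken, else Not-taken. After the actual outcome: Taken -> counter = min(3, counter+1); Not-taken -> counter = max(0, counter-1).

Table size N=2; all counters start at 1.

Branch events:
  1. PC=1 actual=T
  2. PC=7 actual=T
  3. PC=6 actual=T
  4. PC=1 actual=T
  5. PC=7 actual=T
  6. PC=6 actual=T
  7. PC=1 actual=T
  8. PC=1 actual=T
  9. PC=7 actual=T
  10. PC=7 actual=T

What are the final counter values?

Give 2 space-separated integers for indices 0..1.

Ev 1: PC=1 idx=1 pred=N actual=T -> ctr[1]=2
Ev 2: PC=7 idx=1 pred=T actual=T -> ctr[1]=3
Ev 3: PC=6 idx=0 pred=N actual=T -> ctr[0]=2
Ev 4: PC=1 idx=1 pred=T actual=T -> ctr[1]=3
Ev 5: PC=7 idx=1 pred=T actual=T -> ctr[1]=3
Ev 6: PC=6 idx=0 pred=T actual=T -> ctr[0]=3
Ev 7: PC=1 idx=1 pred=T actual=T -> ctr[1]=3
Ev 8: PC=1 idx=1 pred=T actual=T -> ctr[1]=3
Ev 9: PC=7 idx=1 pred=T actual=T -> ctr[1]=3
Ev 10: PC=7 idx=1 pred=T actual=T -> ctr[1]=3

Answer: 3 3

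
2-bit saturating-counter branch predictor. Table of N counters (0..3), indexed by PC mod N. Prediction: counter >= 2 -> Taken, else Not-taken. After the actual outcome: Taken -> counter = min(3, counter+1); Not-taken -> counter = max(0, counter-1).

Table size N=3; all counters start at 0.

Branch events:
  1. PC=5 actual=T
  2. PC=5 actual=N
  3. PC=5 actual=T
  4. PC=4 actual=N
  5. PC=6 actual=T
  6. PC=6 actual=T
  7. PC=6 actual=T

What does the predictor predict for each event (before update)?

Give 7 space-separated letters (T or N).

Ev 1: PC=5 idx=2 pred=N actual=T -> ctr[2]=1
Ev 2: PC=5 idx=2 pred=N actual=N -> ctr[2]=0
Ev 3: PC=5 idx=2 pred=N actual=T -> ctr[2]=1
Ev 4: PC=4 idx=1 pred=N actual=N -> ctr[1]=0
Ev 5: PC=6 idx=0 pred=N actual=T -> ctr[0]=1
Ev 6: PC=6 idx=0 pred=N actual=T -> ctr[0]=2
Ev 7: PC=6 idx=0 pred=T actual=T -> ctr[0]=3

Answer: N N N N N N T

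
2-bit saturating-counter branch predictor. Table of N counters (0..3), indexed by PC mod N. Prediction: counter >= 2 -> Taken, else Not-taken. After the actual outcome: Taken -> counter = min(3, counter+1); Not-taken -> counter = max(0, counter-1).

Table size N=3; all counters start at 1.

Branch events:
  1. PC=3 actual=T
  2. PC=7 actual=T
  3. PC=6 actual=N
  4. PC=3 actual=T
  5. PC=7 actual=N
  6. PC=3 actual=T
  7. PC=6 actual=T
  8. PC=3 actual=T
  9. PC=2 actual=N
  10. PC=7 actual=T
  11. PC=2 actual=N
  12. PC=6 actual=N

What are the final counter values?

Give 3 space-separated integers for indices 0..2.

Ev 1: PC=3 idx=0 pred=N actual=T -> ctr[0]=2
Ev 2: PC=7 idx=1 pred=N actual=T -> ctr[1]=2
Ev 3: PC=6 idx=0 pred=T actual=N -> ctr[0]=1
Ev 4: PC=3 idx=0 pred=N actual=T -> ctr[0]=2
Ev 5: PC=7 idx=1 pred=T actual=N -> ctr[1]=1
Ev 6: PC=3 idx=0 pred=T actual=T -> ctr[0]=3
Ev 7: PC=6 idx=0 pred=T actual=T -> ctr[0]=3
Ev 8: PC=3 idx=0 pred=T actual=T -> ctr[0]=3
Ev 9: PC=2 idx=2 pred=N actual=N -> ctr[2]=0
Ev 10: PC=7 idx=1 pred=N actual=T -> ctr[1]=2
Ev 11: PC=2 idx=2 pred=N actual=N -> ctr[2]=0
Ev 12: PC=6 idx=0 pred=T actual=N -> ctr[0]=2

Answer: 2 2 0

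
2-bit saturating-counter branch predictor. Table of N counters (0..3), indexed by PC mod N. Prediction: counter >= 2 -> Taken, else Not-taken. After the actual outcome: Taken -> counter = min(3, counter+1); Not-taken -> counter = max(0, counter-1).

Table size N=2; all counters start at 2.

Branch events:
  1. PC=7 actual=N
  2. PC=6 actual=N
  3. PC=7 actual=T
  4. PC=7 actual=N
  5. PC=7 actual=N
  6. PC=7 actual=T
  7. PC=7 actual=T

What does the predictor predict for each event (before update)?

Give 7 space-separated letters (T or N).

Ev 1: PC=7 idx=1 pred=T actual=N -> ctr[1]=1
Ev 2: PC=6 idx=0 pred=T actual=N -> ctr[0]=1
Ev 3: PC=7 idx=1 pred=N actual=T -> ctr[1]=2
Ev 4: PC=7 idx=1 pred=T actual=N -> ctr[1]=1
Ev 5: PC=7 idx=1 pred=N actual=N -> ctr[1]=0
Ev 6: PC=7 idx=1 pred=N actual=T -> ctr[1]=1
Ev 7: PC=7 idx=1 pred=N actual=T -> ctr[1]=2

Answer: T T N T N N N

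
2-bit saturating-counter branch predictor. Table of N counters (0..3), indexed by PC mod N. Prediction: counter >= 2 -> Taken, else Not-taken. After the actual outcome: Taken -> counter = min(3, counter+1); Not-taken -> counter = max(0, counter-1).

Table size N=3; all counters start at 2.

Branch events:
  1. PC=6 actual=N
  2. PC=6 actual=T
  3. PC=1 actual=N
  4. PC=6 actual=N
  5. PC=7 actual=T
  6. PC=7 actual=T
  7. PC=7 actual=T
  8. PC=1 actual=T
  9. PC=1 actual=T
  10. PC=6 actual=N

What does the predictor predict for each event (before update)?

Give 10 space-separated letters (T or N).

Answer: T N T T N T T T T N

Derivation:
Ev 1: PC=6 idx=0 pred=T actual=N -> ctr[0]=1
Ev 2: PC=6 idx=0 pred=N actual=T -> ctr[0]=2
Ev 3: PC=1 idx=1 pred=T actual=N -> ctr[1]=1
Ev 4: PC=6 idx=0 pred=T actual=N -> ctr[0]=1
Ev 5: PC=7 idx=1 pred=N actual=T -> ctr[1]=2
Ev 6: PC=7 idx=1 pred=T actual=T -> ctr[1]=3
Ev 7: PC=7 idx=1 pred=T actual=T -> ctr[1]=3
Ev 8: PC=1 idx=1 pred=T actual=T -> ctr[1]=3
Ev 9: PC=1 idx=1 pred=T actual=T -> ctr[1]=3
Ev 10: PC=6 idx=0 pred=N actual=N -> ctr[0]=0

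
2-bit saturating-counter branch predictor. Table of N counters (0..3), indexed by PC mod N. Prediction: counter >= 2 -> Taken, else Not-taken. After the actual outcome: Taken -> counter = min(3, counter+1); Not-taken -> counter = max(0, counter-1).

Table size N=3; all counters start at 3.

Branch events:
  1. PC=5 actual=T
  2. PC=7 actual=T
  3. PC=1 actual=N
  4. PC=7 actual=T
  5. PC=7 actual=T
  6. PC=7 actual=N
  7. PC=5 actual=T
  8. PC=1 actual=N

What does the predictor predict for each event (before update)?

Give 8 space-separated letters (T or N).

Ev 1: PC=5 idx=2 pred=T actual=T -> ctr[2]=3
Ev 2: PC=7 idx=1 pred=T actual=T -> ctr[1]=3
Ev 3: PC=1 idx=1 pred=T actual=N -> ctr[1]=2
Ev 4: PC=7 idx=1 pred=T actual=T -> ctr[1]=3
Ev 5: PC=7 idx=1 pred=T actual=T -> ctr[1]=3
Ev 6: PC=7 idx=1 pred=T actual=N -> ctr[1]=2
Ev 7: PC=5 idx=2 pred=T actual=T -> ctr[2]=3
Ev 8: PC=1 idx=1 pred=T actual=N -> ctr[1]=1

Answer: T T T T T T T T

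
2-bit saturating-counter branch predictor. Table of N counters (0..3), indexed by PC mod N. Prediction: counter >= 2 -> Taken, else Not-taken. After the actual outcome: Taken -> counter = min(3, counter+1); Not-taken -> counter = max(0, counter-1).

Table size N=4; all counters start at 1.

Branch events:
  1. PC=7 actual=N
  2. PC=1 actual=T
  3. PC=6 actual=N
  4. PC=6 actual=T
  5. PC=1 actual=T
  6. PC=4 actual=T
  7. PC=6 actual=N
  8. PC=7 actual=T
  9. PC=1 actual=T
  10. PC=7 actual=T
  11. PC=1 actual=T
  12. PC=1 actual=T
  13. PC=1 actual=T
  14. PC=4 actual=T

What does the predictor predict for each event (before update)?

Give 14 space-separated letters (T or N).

Answer: N N N N T N N N T N T T T T

Derivation:
Ev 1: PC=7 idx=3 pred=N actual=N -> ctr[3]=0
Ev 2: PC=1 idx=1 pred=N actual=T -> ctr[1]=2
Ev 3: PC=6 idx=2 pred=N actual=N -> ctr[2]=0
Ev 4: PC=6 idx=2 pred=N actual=T -> ctr[2]=1
Ev 5: PC=1 idx=1 pred=T actual=T -> ctr[1]=3
Ev 6: PC=4 idx=0 pred=N actual=T -> ctr[0]=2
Ev 7: PC=6 idx=2 pred=N actual=N -> ctr[2]=0
Ev 8: PC=7 idx=3 pred=N actual=T -> ctr[3]=1
Ev 9: PC=1 idx=1 pred=T actual=T -> ctr[1]=3
Ev 10: PC=7 idx=3 pred=N actual=T -> ctr[3]=2
Ev 11: PC=1 idx=1 pred=T actual=T -> ctr[1]=3
Ev 12: PC=1 idx=1 pred=T actual=T -> ctr[1]=3
Ev 13: PC=1 idx=1 pred=T actual=T -> ctr[1]=3
Ev 14: PC=4 idx=0 pred=T actual=T -> ctr[0]=3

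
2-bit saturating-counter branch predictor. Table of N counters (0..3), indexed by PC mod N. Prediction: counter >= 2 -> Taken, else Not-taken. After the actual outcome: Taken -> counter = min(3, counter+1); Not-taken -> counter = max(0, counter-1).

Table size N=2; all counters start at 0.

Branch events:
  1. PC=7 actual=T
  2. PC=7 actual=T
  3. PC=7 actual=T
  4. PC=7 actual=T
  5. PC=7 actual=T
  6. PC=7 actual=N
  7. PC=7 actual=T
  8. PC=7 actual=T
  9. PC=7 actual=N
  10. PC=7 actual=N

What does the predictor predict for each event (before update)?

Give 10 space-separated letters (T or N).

Ev 1: PC=7 idx=1 pred=N actual=T -> ctr[1]=1
Ev 2: PC=7 idx=1 pred=N actual=T -> ctr[1]=2
Ev 3: PC=7 idx=1 pred=T actual=T -> ctr[1]=3
Ev 4: PC=7 idx=1 pred=T actual=T -> ctr[1]=3
Ev 5: PC=7 idx=1 pred=T actual=T -> ctr[1]=3
Ev 6: PC=7 idx=1 pred=T actual=N -> ctr[1]=2
Ev 7: PC=7 idx=1 pred=T actual=T -> ctr[1]=3
Ev 8: PC=7 idx=1 pred=T actual=T -> ctr[1]=3
Ev 9: PC=7 idx=1 pred=T actual=N -> ctr[1]=2
Ev 10: PC=7 idx=1 pred=T actual=N -> ctr[1]=1

Answer: N N T T T T T T T T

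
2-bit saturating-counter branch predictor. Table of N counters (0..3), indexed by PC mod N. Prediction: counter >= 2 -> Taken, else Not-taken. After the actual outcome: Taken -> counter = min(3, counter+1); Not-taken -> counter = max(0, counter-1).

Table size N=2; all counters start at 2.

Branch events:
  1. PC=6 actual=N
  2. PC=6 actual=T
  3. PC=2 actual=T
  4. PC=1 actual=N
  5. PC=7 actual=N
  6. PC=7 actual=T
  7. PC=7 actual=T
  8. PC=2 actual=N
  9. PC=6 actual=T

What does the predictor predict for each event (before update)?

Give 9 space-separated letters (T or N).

Answer: T N T T N N N T T

Derivation:
Ev 1: PC=6 idx=0 pred=T actual=N -> ctr[0]=1
Ev 2: PC=6 idx=0 pred=N actual=T -> ctr[0]=2
Ev 3: PC=2 idx=0 pred=T actual=T -> ctr[0]=3
Ev 4: PC=1 idx=1 pred=T actual=N -> ctr[1]=1
Ev 5: PC=7 idx=1 pred=N actual=N -> ctr[1]=0
Ev 6: PC=7 idx=1 pred=N actual=T -> ctr[1]=1
Ev 7: PC=7 idx=1 pred=N actual=T -> ctr[1]=2
Ev 8: PC=2 idx=0 pred=T actual=N -> ctr[0]=2
Ev 9: PC=6 idx=0 pred=T actual=T -> ctr[0]=3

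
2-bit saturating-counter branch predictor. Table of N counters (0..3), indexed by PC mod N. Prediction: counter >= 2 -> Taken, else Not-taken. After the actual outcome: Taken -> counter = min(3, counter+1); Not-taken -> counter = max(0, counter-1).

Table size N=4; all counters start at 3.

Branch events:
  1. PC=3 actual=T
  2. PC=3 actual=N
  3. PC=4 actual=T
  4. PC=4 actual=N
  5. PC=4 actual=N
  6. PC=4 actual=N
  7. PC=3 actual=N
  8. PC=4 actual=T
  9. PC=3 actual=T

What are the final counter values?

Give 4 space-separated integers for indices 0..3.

Ev 1: PC=3 idx=3 pred=T actual=T -> ctr[3]=3
Ev 2: PC=3 idx=3 pred=T actual=N -> ctr[3]=2
Ev 3: PC=4 idx=0 pred=T actual=T -> ctr[0]=3
Ev 4: PC=4 idx=0 pred=T actual=N -> ctr[0]=2
Ev 5: PC=4 idx=0 pred=T actual=N -> ctr[0]=1
Ev 6: PC=4 idx=0 pred=N actual=N -> ctr[0]=0
Ev 7: PC=3 idx=3 pred=T actual=N -> ctr[3]=1
Ev 8: PC=4 idx=0 pred=N actual=T -> ctr[0]=1
Ev 9: PC=3 idx=3 pred=N actual=T -> ctr[3]=2

Answer: 1 3 3 2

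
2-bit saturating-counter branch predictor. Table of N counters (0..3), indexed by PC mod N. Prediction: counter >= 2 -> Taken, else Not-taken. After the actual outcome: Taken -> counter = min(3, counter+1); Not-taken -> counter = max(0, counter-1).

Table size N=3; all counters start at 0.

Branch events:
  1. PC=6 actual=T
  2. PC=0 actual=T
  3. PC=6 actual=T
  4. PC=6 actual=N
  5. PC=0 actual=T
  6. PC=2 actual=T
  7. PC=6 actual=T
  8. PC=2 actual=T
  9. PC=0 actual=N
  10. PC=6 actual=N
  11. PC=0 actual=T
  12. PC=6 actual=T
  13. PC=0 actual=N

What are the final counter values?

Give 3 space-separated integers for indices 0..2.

Answer: 2 0 2

Derivation:
Ev 1: PC=6 idx=0 pred=N actual=T -> ctr[0]=1
Ev 2: PC=0 idx=0 pred=N actual=T -> ctr[0]=2
Ev 3: PC=6 idx=0 pred=T actual=T -> ctr[0]=3
Ev 4: PC=6 idx=0 pred=T actual=N -> ctr[0]=2
Ev 5: PC=0 idx=0 pred=T actual=T -> ctr[0]=3
Ev 6: PC=2 idx=2 pred=N actual=T -> ctr[2]=1
Ev 7: PC=6 idx=0 pred=T actual=T -> ctr[0]=3
Ev 8: PC=2 idx=2 pred=N actual=T -> ctr[2]=2
Ev 9: PC=0 idx=0 pred=T actual=N -> ctr[0]=2
Ev 10: PC=6 idx=0 pred=T actual=N -> ctr[0]=1
Ev 11: PC=0 idx=0 pred=N actual=T -> ctr[0]=2
Ev 12: PC=6 idx=0 pred=T actual=T -> ctr[0]=3
Ev 13: PC=0 idx=0 pred=T actual=N -> ctr[0]=2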